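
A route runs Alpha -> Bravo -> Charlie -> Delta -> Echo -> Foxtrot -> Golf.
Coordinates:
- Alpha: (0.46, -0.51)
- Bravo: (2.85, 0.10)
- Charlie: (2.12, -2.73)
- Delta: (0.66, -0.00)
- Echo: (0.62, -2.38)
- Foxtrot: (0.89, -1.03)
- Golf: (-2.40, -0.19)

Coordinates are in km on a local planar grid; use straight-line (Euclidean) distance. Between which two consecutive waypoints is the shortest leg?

Echo–Foxtrot

Leg distances:
Alpha→Bravo: 2.5 km
Bravo→Charlie: 2.9 km
Charlie→Delta: 3.1 km
Delta→Echo: 2.4 km
Echo→Foxtrot: 1.4 km
Foxtrot→Golf: 3.4 km
The shortest leg is Echo–Foxtrot at 1.4 km.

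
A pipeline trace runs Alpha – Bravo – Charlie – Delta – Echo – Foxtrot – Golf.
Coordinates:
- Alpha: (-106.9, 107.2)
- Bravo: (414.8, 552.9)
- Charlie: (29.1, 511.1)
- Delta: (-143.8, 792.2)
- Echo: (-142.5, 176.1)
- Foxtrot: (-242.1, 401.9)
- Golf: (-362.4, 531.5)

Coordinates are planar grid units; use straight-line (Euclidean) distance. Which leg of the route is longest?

Alpha–Bravo

Leg distances:
Alpha→Bravo: 686.2
Bravo→Charlie: 388.0
Charlie→Delta: 330.0
Delta→Echo: 616.1
Echo→Foxtrot: 246.8
Foxtrot→Golf: 176.8
The longest leg is Alpha–Bravo at 686.2.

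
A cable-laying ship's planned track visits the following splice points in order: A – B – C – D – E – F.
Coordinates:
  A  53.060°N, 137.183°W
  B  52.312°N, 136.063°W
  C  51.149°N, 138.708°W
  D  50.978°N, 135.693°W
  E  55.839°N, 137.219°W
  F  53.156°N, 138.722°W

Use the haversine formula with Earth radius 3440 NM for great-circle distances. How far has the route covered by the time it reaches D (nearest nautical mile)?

295 NM

Leg distances:
A→B: 60.6 NM  (cumulative 60.6 NM)
B→C: 120.6 NM  (cumulative 181.3 NM)
C→D: 114.2 NM  (cumulative 295.5 NM)
Cumulative distance at D ≈ 295 NM.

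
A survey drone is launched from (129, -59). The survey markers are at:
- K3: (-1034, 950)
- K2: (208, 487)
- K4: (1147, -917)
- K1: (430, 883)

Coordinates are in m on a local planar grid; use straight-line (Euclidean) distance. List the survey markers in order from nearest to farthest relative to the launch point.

K2, K1, K4, K3

Distance from the launch point at (129, -59) to each:
K2 (208, 487): 551.7 m
K1 (430, 883): 988.9 m
K4 (1147, -917): 1331.3 m
K3 (-1034, 950): 1539.7 m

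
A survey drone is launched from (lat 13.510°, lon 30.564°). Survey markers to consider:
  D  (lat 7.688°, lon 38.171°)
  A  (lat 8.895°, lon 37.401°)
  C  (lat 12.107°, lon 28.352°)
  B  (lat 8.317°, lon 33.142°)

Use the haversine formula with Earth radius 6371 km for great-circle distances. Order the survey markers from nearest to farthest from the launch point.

Distances from the launch point:
C (lat 12.107°, lon 28.352°): 286.1 km
B (lat 8.317°, lon 33.142°): 642.3 km
A (lat 8.895°, lon 37.401°): 905.1 km
D (lat 7.688°, lon 38.171°): 1053.4 km

C, B, A, D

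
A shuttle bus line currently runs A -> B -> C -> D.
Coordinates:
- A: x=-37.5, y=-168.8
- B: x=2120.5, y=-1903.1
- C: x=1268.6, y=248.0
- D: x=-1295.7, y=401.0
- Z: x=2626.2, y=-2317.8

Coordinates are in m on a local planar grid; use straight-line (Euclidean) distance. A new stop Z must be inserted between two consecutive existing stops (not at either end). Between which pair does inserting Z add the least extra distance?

Added distance for inserting Z between each consecutive pair:
A–B: 1308.0 m
B–C: 1243.2 m
C–D: 5106.1 m
Smallest added distance is 1243.2 m, inserting between B and C.

between B and C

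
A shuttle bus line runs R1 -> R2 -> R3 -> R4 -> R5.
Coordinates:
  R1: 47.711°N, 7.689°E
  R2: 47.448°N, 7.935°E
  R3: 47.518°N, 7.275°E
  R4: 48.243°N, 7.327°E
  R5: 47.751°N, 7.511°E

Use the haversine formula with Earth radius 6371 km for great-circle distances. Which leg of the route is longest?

R3–R4

Leg distances:
R1→R2: 34.6 km
R2→R3: 50.2 km
R3→R4: 80.7 km
R4→R5: 56.4 km
The longest leg is R3–R4 at 80.7 km.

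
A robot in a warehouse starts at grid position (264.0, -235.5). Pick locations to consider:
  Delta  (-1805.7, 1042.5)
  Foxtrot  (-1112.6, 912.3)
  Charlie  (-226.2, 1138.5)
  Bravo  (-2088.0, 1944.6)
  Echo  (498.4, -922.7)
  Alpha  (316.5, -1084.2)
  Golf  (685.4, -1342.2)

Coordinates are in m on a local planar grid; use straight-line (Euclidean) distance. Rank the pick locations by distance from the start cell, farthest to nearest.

Bravo, Delta, Foxtrot, Charlie, Golf, Alpha, Echo

Computing each straight-line distance from (264.0, -235.5):
Bravo (-2088.0, 1944.6): 3207.0 m
Delta (-1805.7, 1042.5): 2432.5 m
Foxtrot (-1112.6, 912.3): 1792.3 m
Charlie (-226.2, 1138.5): 1458.8 m
Golf (685.4, -1342.2): 1184.2 m
Alpha (316.5, -1084.2): 850.3 m
Echo (498.4, -922.7): 726.1 m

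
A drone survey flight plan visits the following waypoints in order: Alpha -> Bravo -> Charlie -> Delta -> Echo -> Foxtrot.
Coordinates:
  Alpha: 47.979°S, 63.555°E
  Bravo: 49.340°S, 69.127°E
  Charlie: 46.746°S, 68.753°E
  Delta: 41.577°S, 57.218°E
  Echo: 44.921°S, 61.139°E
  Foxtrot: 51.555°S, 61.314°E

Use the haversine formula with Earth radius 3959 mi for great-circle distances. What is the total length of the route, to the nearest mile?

Leg distances:
Alpha→Bravo: 271.1 mi  (cumulative 271.1 mi)
Bravo→Charlie: 180.1 mi  (cumulative 451.1 mi)
Charlie→Delta: 673.1 mi  (cumulative 1124.3 mi)
Delta→Echo: 303.8 mi  (cumulative 1428.1 mi)
Echo→Foxtrot: 458.5 mi  (cumulative 1886.5 mi)
Total route length ≈ 1887 mi.

1887 mi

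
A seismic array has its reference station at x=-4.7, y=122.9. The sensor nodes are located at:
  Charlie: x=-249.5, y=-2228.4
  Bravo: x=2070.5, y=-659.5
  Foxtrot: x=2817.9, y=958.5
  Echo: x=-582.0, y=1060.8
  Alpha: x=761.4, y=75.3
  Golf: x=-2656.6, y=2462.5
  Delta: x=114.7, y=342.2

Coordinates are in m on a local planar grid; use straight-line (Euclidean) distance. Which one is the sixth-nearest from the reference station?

Distances from the reference station (x=-4.7, y=122.9):
Delta: 249.7 m
Alpha: 767.6 m
Echo: 1101.3 m
Bravo: 2217.8 m
Charlie: 2364.0 m
Foxtrot: 2943.7 m
Golf: 3536.4 m
The sixth-nearest is Foxtrot at 2943.7 m.

Foxtrot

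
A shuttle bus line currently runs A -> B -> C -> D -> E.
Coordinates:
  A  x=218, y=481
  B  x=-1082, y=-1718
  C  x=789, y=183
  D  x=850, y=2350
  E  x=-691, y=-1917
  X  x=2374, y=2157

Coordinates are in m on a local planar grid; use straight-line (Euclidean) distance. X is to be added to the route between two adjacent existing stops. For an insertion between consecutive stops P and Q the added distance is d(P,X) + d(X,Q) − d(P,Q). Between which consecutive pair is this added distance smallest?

between C and D

Added distance for inserting X between each consecutive pair:
A–B: 5368.5 m
B–C: 5056.5 m
C–D: 1899.9 m
D–E: 2097.6 m
Smallest added distance is 1899.9 m, inserting between C and D.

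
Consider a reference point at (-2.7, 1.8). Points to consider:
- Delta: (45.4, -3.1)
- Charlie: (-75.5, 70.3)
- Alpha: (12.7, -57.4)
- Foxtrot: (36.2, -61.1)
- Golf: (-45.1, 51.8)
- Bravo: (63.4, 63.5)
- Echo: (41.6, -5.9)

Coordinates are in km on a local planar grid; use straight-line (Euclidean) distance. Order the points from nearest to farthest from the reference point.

Echo, Delta, Alpha, Golf, Foxtrot, Bravo, Charlie

Distances from the reference point:
Echo (41.6, -5.9): 45.0 km
Delta (45.4, -3.1): 48.3 km
Alpha (12.7, -57.4): 61.2 km
Golf (-45.1, 51.8): 65.6 km
Foxtrot (36.2, -61.1): 74.0 km
Bravo (63.4, 63.5): 90.4 km
Charlie (-75.5, 70.3): 100.0 km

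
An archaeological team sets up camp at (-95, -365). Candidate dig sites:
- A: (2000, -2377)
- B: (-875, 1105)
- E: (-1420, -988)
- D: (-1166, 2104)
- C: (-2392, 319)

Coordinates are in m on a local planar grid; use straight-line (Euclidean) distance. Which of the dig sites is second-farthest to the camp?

D

Distances from the camp ((-95, -365)):
A: 2904.7 m
D: 2691.3 m
C: 2396.7 m
B: 1664.1 m
E: 1464.2 m
The second-farthest is D at 2691.3 m.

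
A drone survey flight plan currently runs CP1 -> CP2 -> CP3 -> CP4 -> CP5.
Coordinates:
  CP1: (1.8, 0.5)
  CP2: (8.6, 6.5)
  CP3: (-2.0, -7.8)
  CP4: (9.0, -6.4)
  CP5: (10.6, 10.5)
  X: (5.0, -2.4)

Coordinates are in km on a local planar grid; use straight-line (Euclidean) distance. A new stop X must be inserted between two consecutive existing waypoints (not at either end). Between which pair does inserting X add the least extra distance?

between CP2 and CP3

Added distance for inserting X between each consecutive pair:
CP1–CP2: 4.9 km
CP2–CP3: 0.6 km
CP3–CP4: 3.4 km
CP4–CP5: 2.7 km
Smallest added distance is 0.6 km, inserting between CP2 and CP3.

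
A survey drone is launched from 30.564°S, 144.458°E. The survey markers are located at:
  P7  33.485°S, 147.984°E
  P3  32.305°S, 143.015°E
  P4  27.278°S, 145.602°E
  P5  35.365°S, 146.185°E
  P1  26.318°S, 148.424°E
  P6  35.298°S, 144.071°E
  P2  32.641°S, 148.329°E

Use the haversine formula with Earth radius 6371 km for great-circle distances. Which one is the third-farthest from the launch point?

Distances from the launch point (30.564°S, 144.458°E):
P1: 610.8 km
P5: 557.6 km
P6: 527.6 km
P7: 464.7 km
P2: 433.2 km
P4: 382.0 km
P3: 237.1 km
The third-farthest is P6 at 527.6 km.

P6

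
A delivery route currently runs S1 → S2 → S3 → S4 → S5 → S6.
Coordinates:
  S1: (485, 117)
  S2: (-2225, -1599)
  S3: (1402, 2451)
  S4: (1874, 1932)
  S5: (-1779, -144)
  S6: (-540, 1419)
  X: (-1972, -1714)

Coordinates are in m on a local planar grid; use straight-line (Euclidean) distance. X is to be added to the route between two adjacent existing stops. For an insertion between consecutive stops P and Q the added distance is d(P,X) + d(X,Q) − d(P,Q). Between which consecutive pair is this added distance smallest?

between S1 and S2

Added distance for inserting X between each consecutive pair:
S1–S2: 134.5 m
S2–S3: 201.4 m
S3–S4: 9958.1 m
S4–S5: 2679.7 m
S5–S6: 3032.1 m
Smallest added distance is 134.5 m, inserting between S1 and S2.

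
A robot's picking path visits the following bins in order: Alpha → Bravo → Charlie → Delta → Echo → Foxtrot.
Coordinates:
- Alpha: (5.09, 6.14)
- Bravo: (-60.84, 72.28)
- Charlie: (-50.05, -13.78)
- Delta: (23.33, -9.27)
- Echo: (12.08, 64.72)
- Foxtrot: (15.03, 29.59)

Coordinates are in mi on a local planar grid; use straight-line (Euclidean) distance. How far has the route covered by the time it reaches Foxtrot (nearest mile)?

364 mi

Leg distances:
Alpha→Bravo: 93.4 mi  (cumulative 93.4 mi)
Bravo→Charlie: 86.7 mi  (cumulative 180.1 mi)
Charlie→Delta: 73.5 mi  (cumulative 253.6 mi)
Delta→Echo: 74.8 mi  (cumulative 328.5 mi)
Echo→Foxtrot: 35.3 mi  (cumulative 363.7 mi)
Cumulative distance at Foxtrot ≈ 364 mi.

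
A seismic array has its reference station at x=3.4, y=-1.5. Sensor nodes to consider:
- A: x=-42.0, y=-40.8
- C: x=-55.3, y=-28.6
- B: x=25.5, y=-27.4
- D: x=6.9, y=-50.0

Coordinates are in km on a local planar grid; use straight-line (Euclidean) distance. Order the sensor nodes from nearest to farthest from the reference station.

B, D, A, C

Distance from the reference station at x=3.4, y=-1.5 to each:
B x=25.5, y=-27.4: 34.0 km
D x=6.9, y=-50.0: 48.6 km
A x=-42.0, y=-40.8: 60.0 km
C x=-55.3, y=-28.6: 64.7 km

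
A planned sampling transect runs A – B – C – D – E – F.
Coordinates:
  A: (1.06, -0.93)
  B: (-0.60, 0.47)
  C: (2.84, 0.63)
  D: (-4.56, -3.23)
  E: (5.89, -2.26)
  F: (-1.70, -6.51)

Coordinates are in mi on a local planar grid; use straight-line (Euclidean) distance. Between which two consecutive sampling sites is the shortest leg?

Leg distances:
A→B: 2.2 mi
B→C: 3.4 mi
C→D: 8.3 mi
D→E: 10.5 mi
E→F: 8.7 mi
The shortest leg is A–B at 2.2 mi.

A–B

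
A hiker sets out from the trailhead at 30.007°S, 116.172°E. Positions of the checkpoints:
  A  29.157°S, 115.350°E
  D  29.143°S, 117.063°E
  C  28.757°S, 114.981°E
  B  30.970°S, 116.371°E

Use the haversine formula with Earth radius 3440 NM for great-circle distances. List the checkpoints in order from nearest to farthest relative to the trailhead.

B, A, D, C

Distance from the trailhead at 30.007°S, 116.172°E to each:
B 30.970°S, 116.371°E: 58.7 NM
A 29.157°S, 115.350°E: 66.7 NM
D 29.143°S, 117.063°E: 69.7 NM
C 28.757°S, 114.981°E: 97.5 NM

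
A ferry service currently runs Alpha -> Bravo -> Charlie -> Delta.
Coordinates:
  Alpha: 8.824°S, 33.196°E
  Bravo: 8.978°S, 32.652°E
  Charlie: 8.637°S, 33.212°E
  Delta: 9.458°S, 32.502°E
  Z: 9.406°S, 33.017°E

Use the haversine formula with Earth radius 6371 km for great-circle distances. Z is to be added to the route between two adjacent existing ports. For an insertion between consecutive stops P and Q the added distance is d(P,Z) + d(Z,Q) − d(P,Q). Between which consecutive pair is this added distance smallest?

Added distance for inserting Z between each consecutive pair:
Alpha–Bravo: 67.7 km
Bravo–Charlie: 78.1 km
Charlie–Delta: 24.9 km
Smallest added distance is 24.9 km, inserting between Charlie and Delta.

between Charlie and Delta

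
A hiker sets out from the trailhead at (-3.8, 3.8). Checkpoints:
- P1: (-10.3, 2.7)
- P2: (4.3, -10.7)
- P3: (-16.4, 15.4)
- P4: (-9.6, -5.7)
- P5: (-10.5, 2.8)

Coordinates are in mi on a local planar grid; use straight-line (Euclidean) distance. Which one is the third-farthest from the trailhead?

Distance to each, sorted:
P3: 17.1 mi
P2: 16.6 mi
P4: 11.1 mi
P5: 6.8 mi
P1: 6.6 mi
The third-farthest is P4 at 11.1 mi.

P4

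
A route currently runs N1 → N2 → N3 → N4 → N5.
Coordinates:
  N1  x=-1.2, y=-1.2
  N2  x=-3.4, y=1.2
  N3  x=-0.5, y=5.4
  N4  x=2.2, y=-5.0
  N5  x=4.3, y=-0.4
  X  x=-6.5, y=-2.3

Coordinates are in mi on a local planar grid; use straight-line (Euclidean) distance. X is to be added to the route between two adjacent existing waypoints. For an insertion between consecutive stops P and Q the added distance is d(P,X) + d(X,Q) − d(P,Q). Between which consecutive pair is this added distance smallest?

Added distance for inserting X between each consecutive pair:
N1–N2: 6.8 mi
N2–N3: 9.3 mi
N3–N4: 8.1 mi
N4–N5: 15.0 mi
Smallest added distance is 6.8 mi, inserting between N1 and N2.

between N1 and N2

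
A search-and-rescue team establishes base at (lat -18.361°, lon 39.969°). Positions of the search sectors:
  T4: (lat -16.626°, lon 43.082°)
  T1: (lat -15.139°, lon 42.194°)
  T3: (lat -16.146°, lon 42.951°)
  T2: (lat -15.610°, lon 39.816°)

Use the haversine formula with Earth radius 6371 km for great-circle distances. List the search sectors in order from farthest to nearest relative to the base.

T1, T3, T4, T2

Distance from the base at (lat -18.361°, lon 39.969°) to each:
T1 (lat -15.139°, lon 42.194°): 429.5 km
T3 (lat -16.146°, lon 42.951°): 401.1 km
T4 (lat -16.626°, lon 43.082°): 382.4 km
T2 (lat -15.610°, lon 39.816°): 306.3 km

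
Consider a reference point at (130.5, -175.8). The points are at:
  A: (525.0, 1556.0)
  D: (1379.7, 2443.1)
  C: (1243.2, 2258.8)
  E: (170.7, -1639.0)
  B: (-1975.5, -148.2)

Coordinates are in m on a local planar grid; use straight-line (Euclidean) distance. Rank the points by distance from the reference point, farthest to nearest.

Distance from the reference point at (130.5, -175.8) to each:
D (1379.7, 2443.1): 2901.6 m
C (1243.2, 2258.8): 2676.8 m
B (-1975.5, -148.2): 2106.2 m
A (525.0, 1556.0): 1776.2 m
E (170.7, -1639.0): 1463.8 m

D, C, B, A, E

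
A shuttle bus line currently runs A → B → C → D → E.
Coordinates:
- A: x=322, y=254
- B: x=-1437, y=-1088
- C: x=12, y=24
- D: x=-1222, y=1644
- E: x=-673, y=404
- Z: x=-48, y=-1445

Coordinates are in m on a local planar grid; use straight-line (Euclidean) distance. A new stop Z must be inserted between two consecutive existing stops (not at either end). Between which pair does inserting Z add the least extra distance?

Added distance for inserting Z between each consecutive pair:
A–B: 960.5 m
B–C: 1077.9 m
C–D: 2738.3 m
D–E: 3900.2 m
Smallest added distance is 960.5 m, inserting between A and B.

between A and B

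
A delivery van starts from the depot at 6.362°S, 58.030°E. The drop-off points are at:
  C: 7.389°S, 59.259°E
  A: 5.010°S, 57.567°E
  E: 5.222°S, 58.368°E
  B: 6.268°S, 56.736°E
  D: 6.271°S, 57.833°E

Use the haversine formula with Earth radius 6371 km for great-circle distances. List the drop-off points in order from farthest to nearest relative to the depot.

C, A, B, E, D

Computing each great-circle distance from 6.362°S, 58.030°E:
C 7.389°S, 59.259°E: 177.3 km
A 5.010°S, 57.567°E: 158.8 km
B 6.268°S, 56.736°E: 143.4 km
E 5.222°S, 58.368°E: 132.2 km
D 6.271°S, 57.833°E: 24.0 km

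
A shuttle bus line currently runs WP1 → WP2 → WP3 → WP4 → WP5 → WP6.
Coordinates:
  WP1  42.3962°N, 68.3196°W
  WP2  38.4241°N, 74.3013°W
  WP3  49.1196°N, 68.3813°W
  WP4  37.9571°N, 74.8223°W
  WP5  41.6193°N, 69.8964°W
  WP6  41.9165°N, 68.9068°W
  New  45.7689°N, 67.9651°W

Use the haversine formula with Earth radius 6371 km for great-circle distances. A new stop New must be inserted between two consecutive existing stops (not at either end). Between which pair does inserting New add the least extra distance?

between WP2 and WP3

Added distance for inserting New between each consecutive pair:
WP1–WP2: 673.4 km
WP2–WP3: 63.1 km
WP3–WP4: 66.6 km
WP4–WP5: 938.2 km
WP5–WP6: 833.3 km
Smallest added distance is 63.1 km, inserting between WP2 and WP3.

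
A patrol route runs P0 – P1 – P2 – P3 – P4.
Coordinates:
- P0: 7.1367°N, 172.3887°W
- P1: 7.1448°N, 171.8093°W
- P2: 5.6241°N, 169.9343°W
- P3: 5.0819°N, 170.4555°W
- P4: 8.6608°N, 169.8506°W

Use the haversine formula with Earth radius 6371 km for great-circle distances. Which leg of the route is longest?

Leg distances:
P0→P1: 63.9 km
P1→P2: 267.4 km
P2→P3: 83.5 km
P3→P4: 403.5 km
The longest leg is P3–P4 at 403.5 km.

P3–P4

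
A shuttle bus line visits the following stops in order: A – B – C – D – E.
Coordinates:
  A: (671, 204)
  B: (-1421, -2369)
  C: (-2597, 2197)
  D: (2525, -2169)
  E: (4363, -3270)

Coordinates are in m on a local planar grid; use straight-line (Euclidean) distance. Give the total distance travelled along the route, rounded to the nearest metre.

16904 m

Leg distances:
A→B: 3316.1 m  (cumulative 3316.1 m)
B→C: 4715.0 m  (cumulative 8031.2 m)
C→D: 6730.3 m  (cumulative 14761.4 m)
D→E: 2142.5 m  (cumulative 16904.0 m)
Total route length ≈ 16904 m.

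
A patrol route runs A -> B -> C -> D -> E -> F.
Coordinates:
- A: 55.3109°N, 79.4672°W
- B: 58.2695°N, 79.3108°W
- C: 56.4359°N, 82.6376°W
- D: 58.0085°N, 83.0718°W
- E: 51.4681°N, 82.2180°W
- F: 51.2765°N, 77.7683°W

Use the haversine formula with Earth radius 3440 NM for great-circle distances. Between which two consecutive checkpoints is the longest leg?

D–E

Leg distances:
A→B: 177.7 NM
B→C: 154.0 NM
C→D: 95.5 NM
D→E: 393.8 NM
E→F: 167.1 NM
The longest leg is D–E at 393.8 NM.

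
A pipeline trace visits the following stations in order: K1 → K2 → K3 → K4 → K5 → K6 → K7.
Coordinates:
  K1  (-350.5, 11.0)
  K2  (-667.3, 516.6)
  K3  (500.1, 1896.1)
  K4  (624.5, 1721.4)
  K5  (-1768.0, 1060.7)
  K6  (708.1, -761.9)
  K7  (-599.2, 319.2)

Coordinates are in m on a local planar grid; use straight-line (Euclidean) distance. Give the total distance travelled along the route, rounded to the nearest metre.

9871 m

Leg distances:
K1→K2: 596.7 m  (cumulative 596.7 m)
K2→K3: 1807.2 m  (cumulative 2403.8 m)
K3→K4: 214.5 m  (cumulative 2618.3 m)
K4→K5: 2482.1 m  (cumulative 5100.3 m)
K5→K6: 3074.6 m  (cumulative 8174.9 m)
K6→K7: 1696.4 m  (cumulative 9871.3 m)
Total route length ≈ 9871 m.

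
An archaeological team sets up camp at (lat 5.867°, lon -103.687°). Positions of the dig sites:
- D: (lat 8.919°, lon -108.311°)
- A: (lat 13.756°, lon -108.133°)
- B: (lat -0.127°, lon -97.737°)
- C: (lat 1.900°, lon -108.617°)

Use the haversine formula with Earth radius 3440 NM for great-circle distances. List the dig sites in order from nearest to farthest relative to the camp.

D, C, B, A

Distances from the camp:
D (lat 8.919°, lon -108.311°): 330.7 NM
C (lat 1.900°, lon -108.617°): 379.3 NM
B (lat -0.127°, lon -97.737°): 506.6 NM
A (lat 13.756°, lon -108.133°): 541.7 NM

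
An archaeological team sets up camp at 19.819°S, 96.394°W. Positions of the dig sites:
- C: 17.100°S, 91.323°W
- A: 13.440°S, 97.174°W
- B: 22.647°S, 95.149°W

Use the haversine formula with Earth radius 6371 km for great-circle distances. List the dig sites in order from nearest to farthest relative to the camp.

Computing each great-circle distance from 19.819°S, 96.394°W:
B 22.647°S, 95.149°W: 339.9 km
C 17.100°S, 91.323°W: 614.3 km
A 13.440°S, 97.174°W: 714.2 km

B, C, A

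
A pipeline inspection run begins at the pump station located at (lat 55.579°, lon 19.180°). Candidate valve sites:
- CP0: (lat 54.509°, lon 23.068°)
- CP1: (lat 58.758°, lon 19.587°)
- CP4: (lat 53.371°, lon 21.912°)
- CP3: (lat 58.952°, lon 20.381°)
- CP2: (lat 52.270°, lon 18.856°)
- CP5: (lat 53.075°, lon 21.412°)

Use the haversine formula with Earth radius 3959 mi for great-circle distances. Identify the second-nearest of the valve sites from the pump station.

CP4

Distance to each, sorted:
CP0: 170.7 mi
CP4: 187.9 mi
CP5: 195.0 mi
CP1: 220.2 mi
CP2: 229.0 mi
CP3: 237.3 mi
The second-nearest is CP4 at 187.9 mi.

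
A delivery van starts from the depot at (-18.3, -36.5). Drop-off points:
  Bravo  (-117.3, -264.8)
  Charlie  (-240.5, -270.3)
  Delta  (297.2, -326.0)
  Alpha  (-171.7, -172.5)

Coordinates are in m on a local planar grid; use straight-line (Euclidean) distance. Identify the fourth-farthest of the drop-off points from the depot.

Alpha

Distances from the depot ((-18.3, -36.5)):
Delta: 428.2 m
Charlie: 322.5 m
Bravo: 248.8 m
Alpha: 205.0 m
The fourth-farthest is Alpha at 205.0 m.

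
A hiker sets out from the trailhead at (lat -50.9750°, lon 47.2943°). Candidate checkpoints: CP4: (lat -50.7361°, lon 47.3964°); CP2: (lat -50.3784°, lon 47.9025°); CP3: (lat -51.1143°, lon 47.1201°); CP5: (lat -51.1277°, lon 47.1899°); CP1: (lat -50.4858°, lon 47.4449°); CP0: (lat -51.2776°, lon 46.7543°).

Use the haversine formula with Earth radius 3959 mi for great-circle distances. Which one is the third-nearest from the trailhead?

Distances from the trailhead ((lat -50.9750°, lon 47.2943°)):
CP5: 11.5 mi
CP3: 12.2 mi
CP4: 17.1 mi
CP0: 31.4 mi
CP1: 34.4 mi
CP2: 49.1 mi
The third-nearest is CP4 at 17.1 mi.

CP4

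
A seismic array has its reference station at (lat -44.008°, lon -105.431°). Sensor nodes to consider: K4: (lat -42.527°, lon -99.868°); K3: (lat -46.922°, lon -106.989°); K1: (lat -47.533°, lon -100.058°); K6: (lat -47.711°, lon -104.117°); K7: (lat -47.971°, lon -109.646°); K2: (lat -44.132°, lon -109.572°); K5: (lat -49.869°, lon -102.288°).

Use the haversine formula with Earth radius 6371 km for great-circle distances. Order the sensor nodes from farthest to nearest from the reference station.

K5, K1, K7, K4, K6, K3, K2

Distance from the reference station at (lat -44.008°, lon -105.431°) to each:
K5 (lat -49.869°, lon -102.288°): 693.9 km
K1 (lat -47.533°, lon -100.058°): 571.9 km
K7 (lat -47.971°, lon -109.646°): 547.7 km
K4 (lat -42.527°, lon -99.868°): 479.5 km
K6 (lat -47.711°, lon -104.117°): 424.1 km
K3 (lat -46.922°, lon -106.989°): 346.0 km
K2 (lat -44.132°, lon -109.572°): 331.1 km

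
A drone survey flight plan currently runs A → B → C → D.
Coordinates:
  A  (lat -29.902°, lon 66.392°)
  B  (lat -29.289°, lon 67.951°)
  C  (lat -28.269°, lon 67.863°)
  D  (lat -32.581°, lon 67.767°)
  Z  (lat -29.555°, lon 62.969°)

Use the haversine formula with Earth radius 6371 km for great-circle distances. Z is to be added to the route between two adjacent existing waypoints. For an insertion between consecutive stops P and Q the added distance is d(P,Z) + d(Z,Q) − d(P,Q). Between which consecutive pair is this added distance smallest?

between C and D

Added distance for inserting Z between each consecutive pair:
A–B: 650.7 km
B–C: 867.0 km
C–D: 585.1 km
Smallest added distance is 585.1 km, inserting between C and D.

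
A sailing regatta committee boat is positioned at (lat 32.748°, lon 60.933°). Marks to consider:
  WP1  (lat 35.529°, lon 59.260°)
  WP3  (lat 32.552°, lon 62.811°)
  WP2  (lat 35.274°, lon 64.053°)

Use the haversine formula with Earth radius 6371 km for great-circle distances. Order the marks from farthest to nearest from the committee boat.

Distance from the committee boat at (lat 32.748°, lon 60.933°) to each:
WP2 (lat 35.274°, lon 64.053°): 401.9 km
WP1 (lat 35.529°, lon 59.260°): 345.4 km
WP3 (lat 32.552°, lon 62.811°): 177.2 km

WP2, WP1, WP3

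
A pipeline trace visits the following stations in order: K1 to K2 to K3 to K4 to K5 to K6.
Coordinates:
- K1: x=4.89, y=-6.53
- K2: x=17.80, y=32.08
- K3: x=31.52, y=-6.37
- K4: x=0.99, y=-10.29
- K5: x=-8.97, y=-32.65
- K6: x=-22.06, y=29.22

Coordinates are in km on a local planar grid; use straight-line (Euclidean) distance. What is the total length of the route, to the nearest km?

200 km

Leg distances:
K1→K2: 40.7 km  (cumulative 40.7 km)
K2→K3: 40.8 km  (cumulative 81.5 km)
K3→K4: 30.8 km  (cumulative 112.3 km)
K4→K5: 24.5 km  (cumulative 136.8 km)
K5→K6: 63.2 km  (cumulative 200.0 km)
Total route length ≈ 200 km.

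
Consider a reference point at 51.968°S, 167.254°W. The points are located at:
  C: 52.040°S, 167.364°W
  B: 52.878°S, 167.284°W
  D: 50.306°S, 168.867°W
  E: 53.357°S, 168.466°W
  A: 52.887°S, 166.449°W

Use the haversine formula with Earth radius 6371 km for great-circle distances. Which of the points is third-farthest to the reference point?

A

Distance to each, sorted:
D: 216.4 km
E: 174.7 km
A: 115.8 km
B: 101.2 km
C: 11.0 km
The third-farthest is A at 115.8 km.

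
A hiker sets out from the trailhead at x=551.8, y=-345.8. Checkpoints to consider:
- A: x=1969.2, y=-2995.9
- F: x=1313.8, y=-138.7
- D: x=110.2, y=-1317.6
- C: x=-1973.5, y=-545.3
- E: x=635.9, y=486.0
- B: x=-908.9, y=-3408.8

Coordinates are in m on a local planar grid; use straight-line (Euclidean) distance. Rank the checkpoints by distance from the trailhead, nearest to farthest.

Computing each straight-line distance from x=551.8, y=-345.8:
F x=1313.8, y=-138.7: 789.6 m
E x=635.9, y=486.0: 836.0 m
D x=110.2, y=-1317.6: 1067.4 m
C x=-1973.5, y=-545.3: 2533.2 m
A x=1969.2, y=-2995.9: 3005.3 m
B x=-908.9, y=-3408.8: 3393.5 m

F, E, D, C, A, B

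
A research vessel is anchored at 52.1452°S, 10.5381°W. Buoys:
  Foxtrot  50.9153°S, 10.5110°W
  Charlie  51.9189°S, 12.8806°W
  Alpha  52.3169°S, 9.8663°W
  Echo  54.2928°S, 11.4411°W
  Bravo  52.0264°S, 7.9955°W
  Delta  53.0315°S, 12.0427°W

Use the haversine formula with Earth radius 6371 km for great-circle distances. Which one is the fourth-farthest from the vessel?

Distances from the vessel (52.1452°S, 10.5381°W):
Echo: 246.2 km
Bravo: 174.2 km
Charlie: 162.2 km
Delta: 141.6 km
Foxtrot: 136.8 km
Alpha: 49.6 km
The fourth-farthest is Delta at 141.6 km.

Delta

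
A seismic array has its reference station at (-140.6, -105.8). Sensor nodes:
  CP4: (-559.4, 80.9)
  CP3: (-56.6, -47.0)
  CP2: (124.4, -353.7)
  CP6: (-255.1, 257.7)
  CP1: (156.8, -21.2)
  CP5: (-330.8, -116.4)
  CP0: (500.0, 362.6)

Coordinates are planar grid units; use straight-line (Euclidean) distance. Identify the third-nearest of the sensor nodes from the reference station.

Distance to each, sorted:
CP3: 102.5
CP5: 190.5
CP1: 309.2
CP2: 362.9
CP6: 381.1
CP4: 458.5
CP0: 793.6
The third-nearest is CP1 at 309.2.

CP1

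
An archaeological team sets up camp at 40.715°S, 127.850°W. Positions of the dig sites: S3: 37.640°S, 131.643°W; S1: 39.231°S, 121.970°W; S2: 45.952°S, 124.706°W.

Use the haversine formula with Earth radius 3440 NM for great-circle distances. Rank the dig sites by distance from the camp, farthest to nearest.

S2, S1, S3

Computing each great-circle distance from 40.715°S, 127.850°W:
S2 45.952°S, 124.706°W: 343.0 NM
S1 39.231°S, 121.970°W: 284.8 NM
S3 37.640°S, 131.643°W: 255.4 NM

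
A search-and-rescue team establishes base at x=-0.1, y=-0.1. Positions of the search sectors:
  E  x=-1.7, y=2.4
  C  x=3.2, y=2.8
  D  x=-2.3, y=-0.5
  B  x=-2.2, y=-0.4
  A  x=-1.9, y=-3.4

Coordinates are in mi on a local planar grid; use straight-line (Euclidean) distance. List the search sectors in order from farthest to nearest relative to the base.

C, A, E, D, B

Computing each straight-line distance from x=-0.1, y=-0.1:
C x=3.2, y=2.8: 4.4 mi
A x=-1.9, y=-3.4: 3.8 mi
E x=-1.7, y=2.4: 3.0 mi
D x=-2.3, y=-0.5: 2.2 mi
B x=-2.2, y=-0.4: 2.1 mi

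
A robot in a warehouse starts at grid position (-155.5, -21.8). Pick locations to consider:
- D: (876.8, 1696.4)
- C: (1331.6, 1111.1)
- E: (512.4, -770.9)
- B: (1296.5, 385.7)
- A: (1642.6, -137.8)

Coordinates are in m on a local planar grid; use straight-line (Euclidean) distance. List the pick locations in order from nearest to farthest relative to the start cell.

E, B, A, C, D

Distances from the start cell:
E (512.4, -770.9): 1003.6 m
B (1296.5, 385.7): 1508.1 m
A (1642.6, -137.8): 1801.8 m
C (1331.6, 1111.1): 1869.5 m
D (876.8, 1696.4): 2004.5 m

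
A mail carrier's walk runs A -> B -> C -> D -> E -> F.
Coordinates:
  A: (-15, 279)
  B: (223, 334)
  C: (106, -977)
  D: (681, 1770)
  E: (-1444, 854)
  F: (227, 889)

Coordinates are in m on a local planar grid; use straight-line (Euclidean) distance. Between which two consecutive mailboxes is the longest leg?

C–D

Leg distances:
A→B: 244.3 m
B→C: 1316.2 m
C→D: 2806.5 m
D→E: 2314.0 m
E→F: 1671.4 m
The longest leg is C–D at 2806.5 m.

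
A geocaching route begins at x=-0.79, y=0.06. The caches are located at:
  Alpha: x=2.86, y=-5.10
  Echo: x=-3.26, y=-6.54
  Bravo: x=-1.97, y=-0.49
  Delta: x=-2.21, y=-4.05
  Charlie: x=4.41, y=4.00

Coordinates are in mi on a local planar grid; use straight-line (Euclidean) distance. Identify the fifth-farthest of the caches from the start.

Bravo

Distances from the start (x=-0.79, y=0.06):
Echo: 7.0 mi
Charlie: 6.5 mi
Alpha: 6.3 mi
Delta: 4.3 mi
Bravo: 1.3 mi
The fifth-farthest is Bravo at 1.3 mi.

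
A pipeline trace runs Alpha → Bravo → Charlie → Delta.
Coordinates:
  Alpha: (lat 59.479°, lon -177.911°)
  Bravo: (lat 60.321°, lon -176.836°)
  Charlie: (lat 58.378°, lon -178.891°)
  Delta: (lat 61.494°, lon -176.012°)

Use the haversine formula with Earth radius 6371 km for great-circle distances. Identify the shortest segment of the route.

Leg distances:
Alpha→Bravo: 111.2 km
Bravo→Charlie: 245.4 km
Charlie→Delta: 381.7 km
The shortest leg is Alpha–Bravo at 111.2 km.

Alpha–Bravo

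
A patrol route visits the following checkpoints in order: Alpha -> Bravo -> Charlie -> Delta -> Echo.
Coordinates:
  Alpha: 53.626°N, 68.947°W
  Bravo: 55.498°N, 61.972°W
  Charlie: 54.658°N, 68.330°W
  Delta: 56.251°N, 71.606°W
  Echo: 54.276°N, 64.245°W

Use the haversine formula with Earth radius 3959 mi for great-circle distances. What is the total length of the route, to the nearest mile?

1055 mi

Leg distances:
Alpha→Bravo: 307.8 mi  (cumulative 307.8 mi)
Bravo→Charlie: 258.0 mi  (cumulative 565.8 mi)
Charlie→Delta: 169.1 mi  (cumulative 734.8 mi)
Delta→Echo: 320.1 mi  (cumulative 1054.9 mi)
Total route length ≈ 1055 mi.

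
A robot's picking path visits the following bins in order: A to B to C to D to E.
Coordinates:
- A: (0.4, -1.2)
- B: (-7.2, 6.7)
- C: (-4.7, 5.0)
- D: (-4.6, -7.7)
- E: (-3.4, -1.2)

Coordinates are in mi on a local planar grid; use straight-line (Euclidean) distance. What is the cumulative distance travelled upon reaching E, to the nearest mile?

Leg distances:
A→B: 11.0 mi  (cumulative 11.0 mi)
B→C: 3.0 mi  (cumulative 14.0 mi)
C→D: 12.7 mi  (cumulative 26.7 mi)
D→E: 6.6 mi  (cumulative 33.3 mi)
Cumulative distance at E ≈ 33 mi.

33 mi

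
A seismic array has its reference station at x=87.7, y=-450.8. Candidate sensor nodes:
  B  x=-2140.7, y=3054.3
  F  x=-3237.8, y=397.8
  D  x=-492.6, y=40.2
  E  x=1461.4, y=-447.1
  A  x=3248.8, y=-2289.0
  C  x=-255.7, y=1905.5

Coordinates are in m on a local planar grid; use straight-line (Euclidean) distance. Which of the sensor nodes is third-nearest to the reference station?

Distance to each, sorted:
D: 760.2 m
E: 1373.7 m
C: 2381.2 m
F: 3432.1 m
A: 3656.7 m
B: 4153.5 m
The third-nearest is C at 2381.2 m.

C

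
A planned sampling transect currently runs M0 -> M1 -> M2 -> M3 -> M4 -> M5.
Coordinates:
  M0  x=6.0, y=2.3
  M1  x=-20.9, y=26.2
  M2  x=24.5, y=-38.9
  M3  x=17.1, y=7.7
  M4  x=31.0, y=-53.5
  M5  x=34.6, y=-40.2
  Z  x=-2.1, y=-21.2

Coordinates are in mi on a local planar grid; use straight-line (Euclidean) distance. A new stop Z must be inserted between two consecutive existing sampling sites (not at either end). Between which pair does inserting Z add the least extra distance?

Added distance for inserting Z between each consecutive pair:
M0–M1: 39.9 mi
M1–M2: 3.6 mi
M2–M3: 19.5 mi
M3–M4: 18.2 mi
M4–M5: 73.8 mi
Smallest added distance is 3.6 mi, inserting between M1 and M2.

between M1 and M2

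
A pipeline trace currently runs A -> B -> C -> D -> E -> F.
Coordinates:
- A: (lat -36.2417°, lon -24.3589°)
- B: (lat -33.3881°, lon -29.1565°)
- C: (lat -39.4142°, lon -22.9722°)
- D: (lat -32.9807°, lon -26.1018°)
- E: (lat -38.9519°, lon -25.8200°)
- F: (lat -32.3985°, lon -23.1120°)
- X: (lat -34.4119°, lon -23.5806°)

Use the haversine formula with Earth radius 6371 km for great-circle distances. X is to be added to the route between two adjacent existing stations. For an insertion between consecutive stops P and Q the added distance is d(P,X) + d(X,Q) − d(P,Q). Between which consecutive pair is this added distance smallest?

between E and F

Added distance for inserting X between each consecutive pair:
A–B: 201.6 km
B–C: 217.2 km
C–D: 72.8 km
D–E: 160.7 km
E–F: 2.3 km
Smallest added distance is 2.3 km, inserting between E and F.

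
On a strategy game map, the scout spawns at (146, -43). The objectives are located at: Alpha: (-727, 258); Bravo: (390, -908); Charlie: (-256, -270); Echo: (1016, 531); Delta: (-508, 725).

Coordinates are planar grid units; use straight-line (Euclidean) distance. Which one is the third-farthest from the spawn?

Alpha

Distance to each, sorted:
Echo: 1042.3
Delta: 1008.7
Alpha: 923.4
Bravo: 898.8
Charlie: 461.7
The third-farthest is Alpha at 923.4.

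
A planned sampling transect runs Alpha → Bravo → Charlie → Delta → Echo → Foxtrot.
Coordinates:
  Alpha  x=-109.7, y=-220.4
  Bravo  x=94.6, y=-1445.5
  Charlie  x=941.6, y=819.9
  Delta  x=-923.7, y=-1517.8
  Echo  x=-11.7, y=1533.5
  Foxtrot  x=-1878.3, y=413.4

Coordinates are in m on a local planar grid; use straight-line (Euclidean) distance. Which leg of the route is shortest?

Alpha–Bravo

Leg distances:
Alpha→Bravo: 1242.0 m
Bravo→Charlie: 2418.6 m
Charlie→Delta: 2990.7 m
Delta→Echo: 3184.7 m
Echo→Foxtrot: 2176.9 m
The shortest leg is Alpha–Bravo at 1242.0 m.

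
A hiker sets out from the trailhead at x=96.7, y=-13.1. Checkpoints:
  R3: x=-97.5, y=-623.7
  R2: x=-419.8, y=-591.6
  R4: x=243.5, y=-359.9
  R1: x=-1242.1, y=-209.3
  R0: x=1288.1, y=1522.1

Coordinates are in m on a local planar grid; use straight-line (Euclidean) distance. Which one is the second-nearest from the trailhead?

R3

Distances from the trailhead (x=96.7, y=-13.1):
R4: 376.6 m
R3: 640.7 m
R2: 775.5 m
R1: 1353.1 m
R0: 1943.3 m
The second-nearest is R3 at 640.7 m.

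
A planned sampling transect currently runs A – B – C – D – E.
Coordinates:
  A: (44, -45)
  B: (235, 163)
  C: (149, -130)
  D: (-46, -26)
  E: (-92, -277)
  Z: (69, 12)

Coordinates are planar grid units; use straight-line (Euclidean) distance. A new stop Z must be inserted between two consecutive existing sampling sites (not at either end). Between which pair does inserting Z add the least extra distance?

between A and B

Added distance for inserting Z between each consecutive pair:
A–B: 4.3
B–C: 82.0
C–D: 63.1
D–E: 196.8
Smallest added distance is 4.3, inserting between A and B.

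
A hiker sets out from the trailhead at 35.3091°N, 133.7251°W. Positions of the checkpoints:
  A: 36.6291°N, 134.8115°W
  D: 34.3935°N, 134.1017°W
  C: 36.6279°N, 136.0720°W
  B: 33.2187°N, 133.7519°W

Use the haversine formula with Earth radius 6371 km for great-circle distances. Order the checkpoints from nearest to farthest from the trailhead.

D, A, B, C

Distance from the trailhead at 35.3091°N, 133.7251°W to each:
D 34.3935°N, 134.1017°W: 107.5 km
A 36.6291°N, 134.8115°W: 176.4 km
B 33.2187°N, 133.7519°W: 232.5 km
C 36.6279°N, 136.0720°W: 257.1 km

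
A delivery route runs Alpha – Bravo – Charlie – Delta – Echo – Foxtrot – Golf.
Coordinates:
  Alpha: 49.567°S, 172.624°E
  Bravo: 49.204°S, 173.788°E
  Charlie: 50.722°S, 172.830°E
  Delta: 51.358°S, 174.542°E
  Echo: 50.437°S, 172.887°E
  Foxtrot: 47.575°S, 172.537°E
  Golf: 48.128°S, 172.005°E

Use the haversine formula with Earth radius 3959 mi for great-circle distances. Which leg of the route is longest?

Echo–Foxtrot

Leg distances:
Alpha→Bravo: 58.1 mi
Bravo→Charlie: 113.2 mi
Charlie→Delta: 86.4 mi
Delta→Echo: 96.2 mi
Echo→Foxtrot: 198.4 mi
Foxtrot→Golf: 45.5 mi
The longest leg is Echo–Foxtrot at 198.4 mi.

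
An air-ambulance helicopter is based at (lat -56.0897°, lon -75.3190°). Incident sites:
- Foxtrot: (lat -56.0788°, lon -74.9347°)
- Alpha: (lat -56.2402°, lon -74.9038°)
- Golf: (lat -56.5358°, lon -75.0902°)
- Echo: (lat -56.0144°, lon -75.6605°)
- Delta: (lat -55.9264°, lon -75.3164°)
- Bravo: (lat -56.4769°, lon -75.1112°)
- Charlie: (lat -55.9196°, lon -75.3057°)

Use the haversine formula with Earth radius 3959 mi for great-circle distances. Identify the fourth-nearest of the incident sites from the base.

Distances from the base ((lat -56.0897°, lon -75.3190°)):
Delta: 11.3 mi
Charlie: 11.8 mi
Echo: 14.2 mi
Foxtrot: 14.8 mi
Alpha: 19.1 mi
Bravo: 27.9 mi
Golf: 32.0 mi
The fourth-nearest is Foxtrot at 14.8 mi.

Foxtrot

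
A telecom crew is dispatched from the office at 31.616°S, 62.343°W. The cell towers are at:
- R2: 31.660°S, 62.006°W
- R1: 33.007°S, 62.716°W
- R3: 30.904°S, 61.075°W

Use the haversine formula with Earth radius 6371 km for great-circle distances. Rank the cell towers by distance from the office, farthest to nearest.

Distances from the office:
R1 33.007°S, 62.716°W: 158.6 km
R3 30.904°S, 61.075°W: 144.2 km
R2 31.660°S, 62.006°W: 32.3 km

R1, R3, R2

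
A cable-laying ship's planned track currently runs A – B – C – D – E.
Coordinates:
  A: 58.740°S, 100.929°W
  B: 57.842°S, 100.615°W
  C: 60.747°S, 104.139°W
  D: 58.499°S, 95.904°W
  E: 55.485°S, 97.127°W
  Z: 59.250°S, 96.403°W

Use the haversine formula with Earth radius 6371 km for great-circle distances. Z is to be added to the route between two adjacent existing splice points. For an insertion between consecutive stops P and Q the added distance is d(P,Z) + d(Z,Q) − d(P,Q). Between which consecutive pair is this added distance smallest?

Added distance for inserting Z between each consecutive pair:
A–B: 453.9 km
B–C: 371.2 km
C–D: 23.5 km
D–E: 166.0 km
Smallest added distance is 23.5 km, inserting between C and D.

between C and D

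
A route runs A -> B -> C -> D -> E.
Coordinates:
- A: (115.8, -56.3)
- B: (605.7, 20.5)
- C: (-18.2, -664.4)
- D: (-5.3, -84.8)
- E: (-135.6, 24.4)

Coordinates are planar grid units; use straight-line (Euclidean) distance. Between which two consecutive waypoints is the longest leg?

B–C

Leg distances:
A→B: 495.9
B→C: 926.5
C→D: 579.7
D→E: 170.0
The longest leg is B–C at 926.5.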